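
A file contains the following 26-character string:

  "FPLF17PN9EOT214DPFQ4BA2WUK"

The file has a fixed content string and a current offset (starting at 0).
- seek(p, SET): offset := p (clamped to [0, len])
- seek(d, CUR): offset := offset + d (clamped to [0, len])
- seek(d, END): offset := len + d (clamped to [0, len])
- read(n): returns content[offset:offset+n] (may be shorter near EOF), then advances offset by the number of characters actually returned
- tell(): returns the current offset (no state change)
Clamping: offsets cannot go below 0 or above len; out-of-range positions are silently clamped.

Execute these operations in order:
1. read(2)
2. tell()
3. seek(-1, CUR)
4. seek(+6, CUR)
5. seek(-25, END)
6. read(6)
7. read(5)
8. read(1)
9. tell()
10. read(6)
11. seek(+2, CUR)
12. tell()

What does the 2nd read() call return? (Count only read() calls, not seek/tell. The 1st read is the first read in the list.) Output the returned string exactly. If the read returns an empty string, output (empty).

After 1 (read(2)): returned 'FP', offset=2
After 2 (tell()): offset=2
After 3 (seek(-1, CUR)): offset=1
After 4 (seek(+6, CUR)): offset=7
After 5 (seek(-25, END)): offset=1
After 6 (read(6)): returned 'PLF17P', offset=7
After 7 (read(5)): returned 'N9EOT', offset=12
After 8 (read(1)): returned '2', offset=13
After 9 (tell()): offset=13
After 10 (read(6)): returned '14DPFQ', offset=19
After 11 (seek(+2, CUR)): offset=21
After 12 (tell()): offset=21

Answer: PLF17P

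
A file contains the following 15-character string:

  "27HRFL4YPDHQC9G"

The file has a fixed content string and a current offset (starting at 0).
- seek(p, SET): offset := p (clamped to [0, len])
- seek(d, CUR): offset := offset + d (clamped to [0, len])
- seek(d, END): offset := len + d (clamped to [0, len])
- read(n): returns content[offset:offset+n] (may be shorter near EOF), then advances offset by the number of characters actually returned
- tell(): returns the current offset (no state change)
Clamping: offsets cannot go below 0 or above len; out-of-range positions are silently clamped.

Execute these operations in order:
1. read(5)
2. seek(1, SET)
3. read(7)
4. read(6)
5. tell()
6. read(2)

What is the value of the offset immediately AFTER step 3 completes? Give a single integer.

Answer: 8

Derivation:
After 1 (read(5)): returned '27HRF', offset=5
After 2 (seek(1, SET)): offset=1
After 3 (read(7)): returned '7HRFL4Y', offset=8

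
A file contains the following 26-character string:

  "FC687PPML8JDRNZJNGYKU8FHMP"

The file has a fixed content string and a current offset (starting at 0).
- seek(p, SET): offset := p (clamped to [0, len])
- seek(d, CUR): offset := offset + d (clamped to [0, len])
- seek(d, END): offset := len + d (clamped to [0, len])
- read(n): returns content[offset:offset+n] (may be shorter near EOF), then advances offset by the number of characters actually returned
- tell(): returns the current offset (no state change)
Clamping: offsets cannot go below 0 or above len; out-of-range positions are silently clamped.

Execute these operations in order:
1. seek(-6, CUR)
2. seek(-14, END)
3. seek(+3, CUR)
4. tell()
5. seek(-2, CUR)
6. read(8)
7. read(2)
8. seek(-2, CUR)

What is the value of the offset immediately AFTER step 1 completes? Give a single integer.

After 1 (seek(-6, CUR)): offset=0

Answer: 0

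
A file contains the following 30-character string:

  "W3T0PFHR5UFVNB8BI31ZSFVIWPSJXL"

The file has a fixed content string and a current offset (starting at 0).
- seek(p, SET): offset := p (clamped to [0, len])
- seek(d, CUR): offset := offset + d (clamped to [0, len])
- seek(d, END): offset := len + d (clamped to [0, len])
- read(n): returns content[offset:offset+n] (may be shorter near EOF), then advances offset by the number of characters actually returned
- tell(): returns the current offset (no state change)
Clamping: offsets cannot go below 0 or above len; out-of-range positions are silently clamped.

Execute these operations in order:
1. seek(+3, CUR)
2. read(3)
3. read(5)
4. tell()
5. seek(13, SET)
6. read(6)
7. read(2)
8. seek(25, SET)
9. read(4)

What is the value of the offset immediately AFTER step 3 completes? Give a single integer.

After 1 (seek(+3, CUR)): offset=3
After 2 (read(3)): returned '0PF', offset=6
After 3 (read(5)): returned 'HR5UF', offset=11

Answer: 11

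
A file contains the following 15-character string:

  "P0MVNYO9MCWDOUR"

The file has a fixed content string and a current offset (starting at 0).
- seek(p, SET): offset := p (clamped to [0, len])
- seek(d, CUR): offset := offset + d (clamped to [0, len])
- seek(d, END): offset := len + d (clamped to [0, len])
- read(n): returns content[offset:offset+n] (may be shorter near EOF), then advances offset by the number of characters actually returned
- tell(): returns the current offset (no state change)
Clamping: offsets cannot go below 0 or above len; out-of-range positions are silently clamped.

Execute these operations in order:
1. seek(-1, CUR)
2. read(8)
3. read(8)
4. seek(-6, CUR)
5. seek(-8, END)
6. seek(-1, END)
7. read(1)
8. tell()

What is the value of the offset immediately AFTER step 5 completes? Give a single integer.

Answer: 7

Derivation:
After 1 (seek(-1, CUR)): offset=0
After 2 (read(8)): returned 'P0MVNYO9', offset=8
After 3 (read(8)): returned 'MCWDOUR', offset=15
After 4 (seek(-6, CUR)): offset=9
After 5 (seek(-8, END)): offset=7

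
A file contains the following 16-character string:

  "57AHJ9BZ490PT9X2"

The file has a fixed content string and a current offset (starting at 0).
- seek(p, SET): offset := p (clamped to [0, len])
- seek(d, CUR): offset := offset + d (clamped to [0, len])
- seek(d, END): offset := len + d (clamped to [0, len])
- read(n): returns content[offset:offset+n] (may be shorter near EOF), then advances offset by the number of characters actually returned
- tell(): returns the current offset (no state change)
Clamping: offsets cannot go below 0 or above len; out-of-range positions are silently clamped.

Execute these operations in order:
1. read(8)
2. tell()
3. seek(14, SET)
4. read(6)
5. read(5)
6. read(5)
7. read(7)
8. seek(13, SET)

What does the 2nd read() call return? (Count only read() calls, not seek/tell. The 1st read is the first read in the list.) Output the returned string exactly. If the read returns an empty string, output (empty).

After 1 (read(8)): returned '57AHJ9BZ', offset=8
After 2 (tell()): offset=8
After 3 (seek(14, SET)): offset=14
After 4 (read(6)): returned 'X2', offset=16
After 5 (read(5)): returned '', offset=16
After 6 (read(5)): returned '', offset=16
After 7 (read(7)): returned '', offset=16
After 8 (seek(13, SET)): offset=13

Answer: X2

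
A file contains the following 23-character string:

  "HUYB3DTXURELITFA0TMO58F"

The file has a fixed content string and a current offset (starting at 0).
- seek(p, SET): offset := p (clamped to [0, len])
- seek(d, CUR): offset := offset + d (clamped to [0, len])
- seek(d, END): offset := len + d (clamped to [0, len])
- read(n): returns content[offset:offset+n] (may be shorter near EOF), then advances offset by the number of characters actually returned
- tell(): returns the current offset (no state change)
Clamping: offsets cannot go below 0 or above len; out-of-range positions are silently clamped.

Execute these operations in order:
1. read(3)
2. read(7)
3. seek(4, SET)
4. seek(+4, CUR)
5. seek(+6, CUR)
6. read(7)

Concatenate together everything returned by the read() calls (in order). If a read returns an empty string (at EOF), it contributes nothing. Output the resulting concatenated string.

After 1 (read(3)): returned 'HUY', offset=3
After 2 (read(7)): returned 'B3DTXUR', offset=10
After 3 (seek(4, SET)): offset=4
After 4 (seek(+4, CUR)): offset=8
After 5 (seek(+6, CUR)): offset=14
After 6 (read(7)): returned 'FA0TMO5', offset=21

Answer: HUYB3DTXURFA0TMO5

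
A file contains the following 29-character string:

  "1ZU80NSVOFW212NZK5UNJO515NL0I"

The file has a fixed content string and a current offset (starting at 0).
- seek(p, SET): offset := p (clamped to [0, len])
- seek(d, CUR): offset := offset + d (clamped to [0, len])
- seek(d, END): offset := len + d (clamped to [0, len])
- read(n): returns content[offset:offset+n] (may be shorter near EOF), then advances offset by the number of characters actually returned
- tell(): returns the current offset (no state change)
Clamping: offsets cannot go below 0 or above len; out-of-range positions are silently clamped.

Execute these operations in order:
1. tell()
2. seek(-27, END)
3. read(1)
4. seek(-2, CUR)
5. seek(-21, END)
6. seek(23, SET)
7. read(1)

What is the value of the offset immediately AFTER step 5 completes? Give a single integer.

After 1 (tell()): offset=0
After 2 (seek(-27, END)): offset=2
After 3 (read(1)): returned 'U', offset=3
After 4 (seek(-2, CUR)): offset=1
After 5 (seek(-21, END)): offset=8

Answer: 8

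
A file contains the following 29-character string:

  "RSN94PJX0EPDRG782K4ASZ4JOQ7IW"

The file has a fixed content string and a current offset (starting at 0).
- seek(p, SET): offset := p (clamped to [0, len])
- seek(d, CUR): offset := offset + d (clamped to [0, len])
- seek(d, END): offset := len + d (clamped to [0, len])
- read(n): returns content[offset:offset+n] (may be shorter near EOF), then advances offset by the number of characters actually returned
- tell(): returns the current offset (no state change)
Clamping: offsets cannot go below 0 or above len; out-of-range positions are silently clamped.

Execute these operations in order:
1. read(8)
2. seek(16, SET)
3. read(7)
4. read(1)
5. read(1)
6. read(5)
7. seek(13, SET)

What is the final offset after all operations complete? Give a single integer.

Answer: 13

Derivation:
After 1 (read(8)): returned 'RSN94PJX', offset=8
After 2 (seek(16, SET)): offset=16
After 3 (read(7)): returned '2K4ASZ4', offset=23
After 4 (read(1)): returned 'J', offset=24
After 5 (read(1)): returned 'O', offset=25
After 6 (read(5)): returned 'Q7IW', offset=29
After 7 (seek(13, SET)): offset=13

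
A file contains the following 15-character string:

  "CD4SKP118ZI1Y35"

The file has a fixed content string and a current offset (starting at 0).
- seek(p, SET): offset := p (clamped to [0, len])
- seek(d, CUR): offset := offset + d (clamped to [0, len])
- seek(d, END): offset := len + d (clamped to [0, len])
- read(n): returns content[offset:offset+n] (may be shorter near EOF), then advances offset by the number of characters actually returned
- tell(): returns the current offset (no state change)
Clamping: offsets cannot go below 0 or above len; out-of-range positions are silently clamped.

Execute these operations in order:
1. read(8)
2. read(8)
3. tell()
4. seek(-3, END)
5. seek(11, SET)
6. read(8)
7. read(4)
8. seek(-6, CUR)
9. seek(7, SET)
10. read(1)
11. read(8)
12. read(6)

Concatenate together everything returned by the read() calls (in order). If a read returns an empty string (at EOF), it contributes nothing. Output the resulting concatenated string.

Answer: CD4SKP118ZI1Y351Y3518ZI1Y35

Derivation:
After 1 (read(8)): returned 'CD4SKP11', offset=8
After 2 (read(8)): returned '8ZI1Y35', offset=15
After 3 (tell()): offset=15
After 4 (seek(-3, END)): offset=12
After 5 (seek(11, SET)): offset=11
After 6 (read(8)): returned '1Y35', offset=15
After 7 (read(4)): returned '', offset=15
After 8 (seek(-6, CUR)): offset=9
After 9 (seek(7, SET)): offset=7
After 10 (read(1)): returned '1', offset=8
After 11 (read(8)): returned '8ZI1Y35', offset=15
After 12 (read(6)): returned '', offset=15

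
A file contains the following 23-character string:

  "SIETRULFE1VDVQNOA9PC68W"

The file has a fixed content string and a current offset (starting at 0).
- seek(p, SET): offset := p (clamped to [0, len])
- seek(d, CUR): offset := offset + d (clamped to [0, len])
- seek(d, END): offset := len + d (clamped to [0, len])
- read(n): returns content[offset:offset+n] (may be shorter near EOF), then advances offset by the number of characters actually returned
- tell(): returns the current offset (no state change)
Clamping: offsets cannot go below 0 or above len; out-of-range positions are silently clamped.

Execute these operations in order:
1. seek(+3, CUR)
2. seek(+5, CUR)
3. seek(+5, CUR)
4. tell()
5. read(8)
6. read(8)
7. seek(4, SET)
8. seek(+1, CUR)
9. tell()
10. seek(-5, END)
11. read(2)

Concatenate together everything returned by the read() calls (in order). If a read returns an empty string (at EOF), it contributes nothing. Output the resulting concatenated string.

After 1 (seek(+3, CUR)): offset=3
After 2 (seek(+5, CUR)): offset=8
After 3 (seek(+5, CUR)): offset=13
After 4 (tell()): offset=13
After 5 (read(8)): returned 'QNOA9PC6', offset=21
After 6 (read(8)): returned '8W', offset=23
After 7 (seek(4, SET)): offset=4
After 8 (seek(+1, CUR)): offset=5
After 9 (tell()): offset=5
After 10 (seek(-5, END)): offset=18
After 11 (read(2)): returned 'PC', offset=20

Answer: QNOA9PC68WPC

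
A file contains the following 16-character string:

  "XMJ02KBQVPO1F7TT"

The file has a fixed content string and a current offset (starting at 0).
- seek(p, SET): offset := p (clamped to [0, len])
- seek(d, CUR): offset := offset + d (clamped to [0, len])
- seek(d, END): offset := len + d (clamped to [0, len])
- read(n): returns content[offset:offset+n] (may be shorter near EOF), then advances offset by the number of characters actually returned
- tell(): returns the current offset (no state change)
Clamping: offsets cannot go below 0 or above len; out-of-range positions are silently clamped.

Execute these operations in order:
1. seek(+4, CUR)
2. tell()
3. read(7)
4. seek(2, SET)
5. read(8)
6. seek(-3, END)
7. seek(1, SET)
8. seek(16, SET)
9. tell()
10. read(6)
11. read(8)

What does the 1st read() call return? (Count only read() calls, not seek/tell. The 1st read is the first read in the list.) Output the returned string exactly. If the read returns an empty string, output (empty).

After 1 (seek(+4, CUR)): offset=4
After 2 (tell()): offset=4
After 3 (read(7)): returned '2KBQVPO', offset=11
After 4 (seek(2, SET)): offset=2
After 5 (read(8)): returned 'J02KBQVP', offset=10
After 6 (seek(-3, END)): offset=13
After 7 (seek(1, SET)): offset=1
After 8 (seek(16, SET)): offset=16
After 9 (tell()): offset=16
After 10 (read(6)): returned '', offset=16
After 11 (read(8)): returned '', offset=16

Answer: 2KBQVPO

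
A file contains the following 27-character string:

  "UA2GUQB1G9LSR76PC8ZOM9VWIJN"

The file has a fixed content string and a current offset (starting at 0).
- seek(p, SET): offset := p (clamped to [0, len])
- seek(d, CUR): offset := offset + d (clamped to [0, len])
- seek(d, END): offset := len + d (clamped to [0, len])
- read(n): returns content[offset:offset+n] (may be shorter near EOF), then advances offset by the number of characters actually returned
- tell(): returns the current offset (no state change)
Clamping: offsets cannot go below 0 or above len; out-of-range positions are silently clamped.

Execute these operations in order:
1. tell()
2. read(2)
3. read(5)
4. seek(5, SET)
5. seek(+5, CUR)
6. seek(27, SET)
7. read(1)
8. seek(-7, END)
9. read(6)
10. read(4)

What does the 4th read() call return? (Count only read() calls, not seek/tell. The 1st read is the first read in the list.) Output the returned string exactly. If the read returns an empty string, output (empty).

After 1 (tell()): offset=0
After 2 (read(2)): returned 'UA', offset=2
After 3 (read(5)): returned '2GUQB', offset=7
After 4 (seek(5, SET)): offset=5
After 5 (seek(+5, CUR)): offset=10
After 6 (seek(27, SET)): offset=27
After 7 (read(1)): returned '', offset=27
After 8 (seek(-7, END)): offset=20
After 9 (read(6)): returned 'M9VWIJ', offset=26
After 10 (read(4)): returned 'N', offset=27

Answer: M9VWIJ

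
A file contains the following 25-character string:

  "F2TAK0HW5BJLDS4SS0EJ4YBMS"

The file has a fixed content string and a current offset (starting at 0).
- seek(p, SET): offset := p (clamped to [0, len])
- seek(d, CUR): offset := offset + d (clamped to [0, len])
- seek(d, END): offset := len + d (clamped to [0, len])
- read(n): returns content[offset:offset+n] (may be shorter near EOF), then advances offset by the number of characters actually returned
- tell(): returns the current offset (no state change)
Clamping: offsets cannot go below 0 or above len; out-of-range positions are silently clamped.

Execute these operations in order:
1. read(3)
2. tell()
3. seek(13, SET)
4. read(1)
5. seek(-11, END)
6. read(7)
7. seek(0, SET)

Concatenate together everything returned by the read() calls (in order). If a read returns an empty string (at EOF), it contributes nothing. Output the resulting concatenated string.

After 1 (read(3)): returned 'F2T', offset=3
After 2 (tell()): offset=3
After 3 (seek(13, SET)): offset=13
After 4 (read(1)): returned 'S', offset=14
After 5 (seek(-11, END)): offset=14
After 6 (read(7)): returned '4SS0EJ4', offset=21
After 7 (seek(0, SET)): offset=0

Answer: F2TS4SS0EJ4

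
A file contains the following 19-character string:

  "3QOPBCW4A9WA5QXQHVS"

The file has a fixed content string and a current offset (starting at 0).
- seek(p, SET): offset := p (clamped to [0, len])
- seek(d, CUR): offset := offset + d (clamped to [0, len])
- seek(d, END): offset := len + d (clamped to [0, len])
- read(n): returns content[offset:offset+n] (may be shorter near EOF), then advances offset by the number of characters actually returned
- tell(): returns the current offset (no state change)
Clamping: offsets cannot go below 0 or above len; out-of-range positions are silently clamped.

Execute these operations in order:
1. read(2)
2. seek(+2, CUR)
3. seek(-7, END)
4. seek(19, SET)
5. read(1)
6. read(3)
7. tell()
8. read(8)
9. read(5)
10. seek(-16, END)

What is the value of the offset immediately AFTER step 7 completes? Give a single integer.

After 1 (read(2)): returned '3Q', offset=2
After 2 (seek(+2, CUR)): offset=4
After 3 (seek(-7, END)): offset=12
After 4 (seek(19, SET)): offset=19
After 5 (read(1)): returned '', offset=19
After 6 (read(3)): returned '', offset=19
After 7 (tell()): offset=19

Answer: 19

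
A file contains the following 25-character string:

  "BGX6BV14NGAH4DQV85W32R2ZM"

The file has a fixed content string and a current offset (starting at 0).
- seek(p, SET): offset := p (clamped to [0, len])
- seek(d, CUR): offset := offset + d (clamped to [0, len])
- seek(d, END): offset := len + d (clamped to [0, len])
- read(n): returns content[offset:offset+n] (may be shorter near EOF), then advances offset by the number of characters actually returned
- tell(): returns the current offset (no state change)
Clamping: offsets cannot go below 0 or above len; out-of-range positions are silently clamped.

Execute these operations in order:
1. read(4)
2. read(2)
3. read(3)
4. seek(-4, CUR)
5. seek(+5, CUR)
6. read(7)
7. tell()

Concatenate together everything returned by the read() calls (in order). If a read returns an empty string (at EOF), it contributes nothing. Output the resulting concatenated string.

After 1 (read(4)): returned 'BGX6', offset=4
After 2 (read(2)): returned 'BV', offset=6
After 3 (read(3)): returned '14N', offset=9
After 4 (seek(-4, CUR)): offset=5
After 5 (seek(+5, CUR)): offset=10
After 6 (read(7)): returned 'AH4DQV8', offset=17
After 7 (tell()): offset=17

Answer: BGX6BV14NAH4DQV8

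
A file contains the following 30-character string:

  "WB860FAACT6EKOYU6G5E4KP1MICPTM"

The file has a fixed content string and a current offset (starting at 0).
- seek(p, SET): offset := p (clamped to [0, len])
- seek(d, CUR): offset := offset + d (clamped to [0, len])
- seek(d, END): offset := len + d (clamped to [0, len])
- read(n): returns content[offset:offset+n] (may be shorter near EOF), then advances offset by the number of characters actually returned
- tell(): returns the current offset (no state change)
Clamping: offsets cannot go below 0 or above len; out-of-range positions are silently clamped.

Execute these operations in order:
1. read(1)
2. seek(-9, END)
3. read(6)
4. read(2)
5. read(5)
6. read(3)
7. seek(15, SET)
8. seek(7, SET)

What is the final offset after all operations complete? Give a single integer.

Answer: 7

Derivation:
After 1 (read(1)): returned 'W', offset=1
After 2 (seek(-9, END)): offset=21
After 3 (read(6)): returned 'KP1MIC', offset=27
After 4 (read(2)): returned 'PT', offset=29
After 5 (read(5)): returned 'M', offset=30
After 6 (read(3)): returned '', offset=30
After 7 (seek(15, SET)): offset=15
After 8 (seek(7, SET)): offset=7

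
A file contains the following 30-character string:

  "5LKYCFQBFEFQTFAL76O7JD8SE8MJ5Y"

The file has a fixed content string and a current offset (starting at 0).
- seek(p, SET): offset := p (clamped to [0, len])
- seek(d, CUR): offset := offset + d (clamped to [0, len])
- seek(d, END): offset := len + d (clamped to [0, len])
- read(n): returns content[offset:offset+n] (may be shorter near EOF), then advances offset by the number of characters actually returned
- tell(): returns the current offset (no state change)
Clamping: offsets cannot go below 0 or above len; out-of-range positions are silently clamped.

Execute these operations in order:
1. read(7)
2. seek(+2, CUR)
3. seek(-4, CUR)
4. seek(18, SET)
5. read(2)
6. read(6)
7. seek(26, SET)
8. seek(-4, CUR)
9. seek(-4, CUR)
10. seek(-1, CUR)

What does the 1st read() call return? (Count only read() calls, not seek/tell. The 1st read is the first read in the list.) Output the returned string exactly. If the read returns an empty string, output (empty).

After 1 (read(7)): returned '5LKYCFQ', offset=7
After 2 (seek(+2, CUR)): offset=9
After 3 (seek(-4, CUR)): offset=5
After 4 (seek(18, SET)): offset=18
After 5 (read(2)): returned 'O7', offset=20
After 6 (read(6)): returned 'JD8SE8', offset=26
After 7 (seek(26, SET)): offset=26
After 8 (seek(-4, CUR)): offset=22
After 9 (seek(-4, CUR)): offset=18
After 10 (seek(-1, CUR)): offset=17

Answer: 5LKYCFQ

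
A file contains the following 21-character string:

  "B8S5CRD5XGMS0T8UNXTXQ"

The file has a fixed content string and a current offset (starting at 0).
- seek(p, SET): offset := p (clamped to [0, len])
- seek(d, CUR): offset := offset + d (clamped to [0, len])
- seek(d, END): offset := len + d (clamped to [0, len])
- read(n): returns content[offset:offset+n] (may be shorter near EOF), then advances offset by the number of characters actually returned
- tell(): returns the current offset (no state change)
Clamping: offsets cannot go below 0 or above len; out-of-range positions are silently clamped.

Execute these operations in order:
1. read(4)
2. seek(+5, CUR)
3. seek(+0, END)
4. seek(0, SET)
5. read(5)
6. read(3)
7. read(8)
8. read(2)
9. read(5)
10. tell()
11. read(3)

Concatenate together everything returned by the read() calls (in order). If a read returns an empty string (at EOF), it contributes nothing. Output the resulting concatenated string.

Answer: B8S5B8S5CRD5XGMS0T8UNXTXQ

Derivation:
After 1 (read(4)): returned 'B8S5', offset=4
After 2 (seek(+5, CUR)): offset=9
After 3 (seek(+0, END)): offset=21
After 4 (seek(0, SET)): offset=0
After 5 (read(5)): returned 'B8S5C', offset=5
After 6 (read(3)): returned 'RD5', offset=8
After 7 (read(8)): returned 'XGMS0T8U', offset=16
After 8 (read(2)): returned 'NX', offset=18
After 9 (read(5)): returned 'TXQ', offset=21
After 10 (tell()): offset=21
After 11 (read(3)): returned '', offset=21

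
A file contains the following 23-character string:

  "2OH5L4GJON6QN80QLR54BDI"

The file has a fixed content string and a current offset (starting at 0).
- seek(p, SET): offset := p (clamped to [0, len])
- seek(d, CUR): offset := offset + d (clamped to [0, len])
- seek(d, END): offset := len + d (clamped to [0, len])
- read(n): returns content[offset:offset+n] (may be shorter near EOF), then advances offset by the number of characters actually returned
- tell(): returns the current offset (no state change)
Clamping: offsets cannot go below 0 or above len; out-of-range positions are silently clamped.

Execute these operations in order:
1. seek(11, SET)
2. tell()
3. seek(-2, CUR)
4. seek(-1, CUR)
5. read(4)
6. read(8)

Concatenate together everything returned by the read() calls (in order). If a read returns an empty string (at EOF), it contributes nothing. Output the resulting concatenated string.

After 1 (seek(11, SET)): offset=11
After 2 (tell()): offset=11
After 3 (seek(-2, CUR)): offset=9
After 4 (seek(-1, CUR)): offset=8
After 5 (read(4)): returned 'ON6Q', offset=12
After 6 (read(8)): returned 'N80QLR54', offset=20

Answer: ON6QN80QLR54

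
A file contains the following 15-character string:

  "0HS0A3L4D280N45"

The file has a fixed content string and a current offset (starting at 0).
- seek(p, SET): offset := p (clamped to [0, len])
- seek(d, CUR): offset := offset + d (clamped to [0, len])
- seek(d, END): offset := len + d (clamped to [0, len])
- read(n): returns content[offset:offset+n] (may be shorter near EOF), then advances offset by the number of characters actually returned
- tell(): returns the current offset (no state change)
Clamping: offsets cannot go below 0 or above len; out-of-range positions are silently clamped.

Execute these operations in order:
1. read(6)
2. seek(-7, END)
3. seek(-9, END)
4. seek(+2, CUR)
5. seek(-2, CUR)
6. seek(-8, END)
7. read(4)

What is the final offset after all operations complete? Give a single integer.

Answer: 11

Derivation:
After 1 (read(6)): returned '0HS0A3', offset=6
After 2 (seek(-7, END)): offset=8
After 3 (seek(-9, END)): offset=6
After 4 (seek(+2, CUR)): offset=8
After 5 (seek(-2, CUR)): offset=6
After 6 (seek(-8, END)): offset=7
After 7 (read(4)): returned '4D28', offset=11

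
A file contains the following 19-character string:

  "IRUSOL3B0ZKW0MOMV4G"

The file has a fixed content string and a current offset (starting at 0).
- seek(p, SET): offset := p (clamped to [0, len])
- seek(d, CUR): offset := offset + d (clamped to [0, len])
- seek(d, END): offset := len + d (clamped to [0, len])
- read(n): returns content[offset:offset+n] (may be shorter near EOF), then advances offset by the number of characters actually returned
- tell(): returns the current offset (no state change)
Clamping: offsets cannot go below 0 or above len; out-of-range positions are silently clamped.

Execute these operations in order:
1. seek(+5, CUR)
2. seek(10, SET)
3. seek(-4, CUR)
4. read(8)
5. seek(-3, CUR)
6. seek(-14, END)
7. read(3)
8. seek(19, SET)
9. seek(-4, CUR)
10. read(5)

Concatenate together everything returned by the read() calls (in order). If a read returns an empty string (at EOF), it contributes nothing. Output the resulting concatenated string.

Answer: 3B0ZKW0ML3BMV4G

Derivation:
After 1 (seek(+5, CUR)): offset=5
After 2 (seek(10, SET)): offset=10
After 3 (seek(-4, CUR)): offset=6
After 4 (read(8)): returned '3B0ZKW0M', offset=14
After 5 (seek(-3, CUR)): offset=11
After 6 (seek(-14, END)): offset=5
After 7 (read(3)): returned 'L3B', offset=8
After 8 (seek(19, SET)): offset=19
After 9 (seek(-4, CUR)): offset=15
After 10 (read(5)): returned 'MV4G', offset=19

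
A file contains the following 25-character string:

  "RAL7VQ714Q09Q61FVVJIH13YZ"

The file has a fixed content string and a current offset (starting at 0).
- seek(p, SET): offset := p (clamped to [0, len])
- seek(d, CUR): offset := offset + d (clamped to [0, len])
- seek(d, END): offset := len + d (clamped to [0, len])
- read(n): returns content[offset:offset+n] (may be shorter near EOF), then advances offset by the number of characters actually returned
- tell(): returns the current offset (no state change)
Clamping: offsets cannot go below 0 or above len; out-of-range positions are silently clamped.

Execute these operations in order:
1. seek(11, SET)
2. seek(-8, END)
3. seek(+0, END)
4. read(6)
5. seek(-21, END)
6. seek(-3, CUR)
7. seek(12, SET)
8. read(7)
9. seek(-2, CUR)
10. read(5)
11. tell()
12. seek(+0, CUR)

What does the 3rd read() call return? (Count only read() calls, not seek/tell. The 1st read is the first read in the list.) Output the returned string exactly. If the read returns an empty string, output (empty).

After 1 (seek(11, SET)): offset=11
After 2 (seek(-8, END)): offset=17
After 3 (seek(+0, END)): offset=25
After 4 (read(6)): returned '', offset=25
After 5 (seek(-21, END)): offset=4
After 6 (seek(-3, CUR)): offset=1
After 7 (seek(12, SET)): offset=12
After 8 (read(7)): returned 'Q61FVVJ', offset=19
After 9 (seek(-2, CUR)): offset=17
After 10 (read(5)): returned 'VJIH1', offset=22
After 11 (tell()): offset=22
After 12 (seek(+0, CUR)): offset=22

Answer: VJIH1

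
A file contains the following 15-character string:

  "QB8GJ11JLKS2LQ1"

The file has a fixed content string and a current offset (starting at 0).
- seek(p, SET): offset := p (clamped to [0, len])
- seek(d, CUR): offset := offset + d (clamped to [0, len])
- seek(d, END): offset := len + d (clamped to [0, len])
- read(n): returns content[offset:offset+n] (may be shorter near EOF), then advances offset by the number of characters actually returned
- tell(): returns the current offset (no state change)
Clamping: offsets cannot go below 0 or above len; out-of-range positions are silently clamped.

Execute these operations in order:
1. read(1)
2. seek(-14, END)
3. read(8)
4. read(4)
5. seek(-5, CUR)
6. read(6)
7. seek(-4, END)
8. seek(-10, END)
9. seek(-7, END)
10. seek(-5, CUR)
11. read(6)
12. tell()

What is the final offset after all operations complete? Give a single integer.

Answer: 9

Derivation:
After 1 (read(1)): returned 'Q', offset=1
After 2 (seek(-14, END)): offset=1
After 3 (read(8)): returned 'B8GJ11JL', offset=9
After 4 (read(4)): returned 'KS2L', offset=13
After 5 (seek(-5, CUR)): offset=8
After 6 (read(6)): returned 'LKS2LQ', offset=14
After 7 (seek(-4, END)): offset=11
After 8 (seek(-10, END)): offset=5
After 9 (seek(-7, END)): offset=8
After 10 (seek(-5, CUR)): offset=3
After 11 (read(6)): returned 'GJ11JL', offset=9
After 12 (tell()): offset=9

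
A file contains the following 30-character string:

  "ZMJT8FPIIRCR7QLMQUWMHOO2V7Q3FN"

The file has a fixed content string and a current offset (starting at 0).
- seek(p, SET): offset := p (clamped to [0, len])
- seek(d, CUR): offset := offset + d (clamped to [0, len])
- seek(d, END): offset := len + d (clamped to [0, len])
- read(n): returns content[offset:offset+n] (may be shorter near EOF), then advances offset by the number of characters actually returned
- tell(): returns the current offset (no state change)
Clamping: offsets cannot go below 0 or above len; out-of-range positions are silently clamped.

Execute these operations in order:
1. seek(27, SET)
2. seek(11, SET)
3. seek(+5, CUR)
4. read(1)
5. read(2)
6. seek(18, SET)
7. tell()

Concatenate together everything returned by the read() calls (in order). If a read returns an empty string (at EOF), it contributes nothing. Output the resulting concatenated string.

Answer: QUW

Derivation:
After 1 (seek(27, SET)): offset=27
After 2 (seek(11, SET)): offset=11
After 3 (seek(+5, CUR)): offset=16
After 4 (read(1)): returned 'Q', offset=17
After 5 (read(2)): returned 'UW', offset=19
After 6 (seek(18, SET)): offset=18
After 7 (tell()): offset=18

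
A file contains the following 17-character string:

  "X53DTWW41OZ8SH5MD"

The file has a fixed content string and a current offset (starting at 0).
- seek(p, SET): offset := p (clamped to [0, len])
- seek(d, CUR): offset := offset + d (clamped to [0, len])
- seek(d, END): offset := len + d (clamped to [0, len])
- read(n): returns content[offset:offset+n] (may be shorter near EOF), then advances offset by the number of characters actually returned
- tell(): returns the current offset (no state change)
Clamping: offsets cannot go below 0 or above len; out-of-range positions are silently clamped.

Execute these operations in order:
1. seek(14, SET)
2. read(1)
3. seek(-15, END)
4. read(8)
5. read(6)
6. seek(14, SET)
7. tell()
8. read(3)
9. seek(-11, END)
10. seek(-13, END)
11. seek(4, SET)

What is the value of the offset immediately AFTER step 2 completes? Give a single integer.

After 1 (seek(14, SET)): offset=14
After 2 (read(1)): returned '5', offset=15

Answer: 15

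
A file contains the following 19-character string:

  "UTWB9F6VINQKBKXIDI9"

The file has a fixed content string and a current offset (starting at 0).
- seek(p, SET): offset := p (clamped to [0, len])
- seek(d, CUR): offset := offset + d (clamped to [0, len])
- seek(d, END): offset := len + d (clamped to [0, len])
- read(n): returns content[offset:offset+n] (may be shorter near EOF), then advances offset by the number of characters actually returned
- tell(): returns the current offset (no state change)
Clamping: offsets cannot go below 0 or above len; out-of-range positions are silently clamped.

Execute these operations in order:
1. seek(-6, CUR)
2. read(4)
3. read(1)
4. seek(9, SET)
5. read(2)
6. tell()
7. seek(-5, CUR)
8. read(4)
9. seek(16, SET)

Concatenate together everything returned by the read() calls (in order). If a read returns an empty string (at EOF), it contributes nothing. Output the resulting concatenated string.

Answer: UTWB9NQ6VIN

Derivation:
After 1 (seek(-6, CUR)): offset=0
After 2 (read(4)): returned 'UTWB', offset=4
After 3 (read(1)): returned '9', offset=5
After 4 (seek(9, SET)): offset=9
After 5 (read(2)): returned 'NQ', offset=11
After 6 (tell()): offset=11
After 7 (seek(-5, CUR)): offset=6
After 8 (read(4)): returned '6VIN', offset=10
After 9 (seek(16, SET)): offset=16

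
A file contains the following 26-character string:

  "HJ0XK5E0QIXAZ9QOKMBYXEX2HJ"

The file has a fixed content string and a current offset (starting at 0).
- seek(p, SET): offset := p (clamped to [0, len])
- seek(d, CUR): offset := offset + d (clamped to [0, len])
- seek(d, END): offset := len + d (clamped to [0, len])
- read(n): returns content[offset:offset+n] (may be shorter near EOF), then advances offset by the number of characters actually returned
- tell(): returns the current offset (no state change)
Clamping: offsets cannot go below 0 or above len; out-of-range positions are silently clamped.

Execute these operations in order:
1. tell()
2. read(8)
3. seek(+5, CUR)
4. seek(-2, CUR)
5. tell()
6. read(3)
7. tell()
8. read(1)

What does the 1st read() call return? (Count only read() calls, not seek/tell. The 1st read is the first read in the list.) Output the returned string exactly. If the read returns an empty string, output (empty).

Answer: HJ0XK5E0

Derivation:
After 1 (tell()): offset=0
After 2 (read(8)): returned 'HJ0XK5E0', offset=8
After 3 (seek(+5, CUR)): offset=13
After 4 (seek(-2, CUR)): offset=11
After 5 (tell()): offset=11
After 6 (read(3)): returned 'AZ9', offset=14
After 7 (tell()): offset=14
After 8 (read(1)): returned 'Q', offset=15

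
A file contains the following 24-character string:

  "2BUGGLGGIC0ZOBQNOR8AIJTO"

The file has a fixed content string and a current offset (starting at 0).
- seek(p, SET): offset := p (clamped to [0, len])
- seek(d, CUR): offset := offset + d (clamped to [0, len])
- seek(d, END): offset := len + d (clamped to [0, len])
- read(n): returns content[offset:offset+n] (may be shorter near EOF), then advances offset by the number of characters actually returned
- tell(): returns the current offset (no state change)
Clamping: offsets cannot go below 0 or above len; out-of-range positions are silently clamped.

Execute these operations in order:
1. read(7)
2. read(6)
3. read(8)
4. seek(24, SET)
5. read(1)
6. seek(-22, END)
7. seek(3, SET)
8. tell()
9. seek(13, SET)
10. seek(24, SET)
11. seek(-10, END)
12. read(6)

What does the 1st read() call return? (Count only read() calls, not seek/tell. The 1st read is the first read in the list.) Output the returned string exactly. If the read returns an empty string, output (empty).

After 1 (read(7)): returned '2BUGGLG', offset=7
After 2 (read(6)): returned 'GIC0ZO', offset=13
After 3 (read(8)): returned 'BQNOR8AI', offset=21
After 4 (seek(24, SET)): offset=24
After 5 (read(1)): returned '', offset=24
After 6 (seek(-22, END)): offset=2
After 7 (seek(3, SET)): offset=3
After 8 (tell()): offset=3
After 9 (seek(13, SET)): offset=13
After 10 (seek(24, SET)): offset=24
After 11 (seek(-10, END)): offset=14
After 12 (read(6)): returned 'QNOR8A', offset=20

Answer: 2BUGGLG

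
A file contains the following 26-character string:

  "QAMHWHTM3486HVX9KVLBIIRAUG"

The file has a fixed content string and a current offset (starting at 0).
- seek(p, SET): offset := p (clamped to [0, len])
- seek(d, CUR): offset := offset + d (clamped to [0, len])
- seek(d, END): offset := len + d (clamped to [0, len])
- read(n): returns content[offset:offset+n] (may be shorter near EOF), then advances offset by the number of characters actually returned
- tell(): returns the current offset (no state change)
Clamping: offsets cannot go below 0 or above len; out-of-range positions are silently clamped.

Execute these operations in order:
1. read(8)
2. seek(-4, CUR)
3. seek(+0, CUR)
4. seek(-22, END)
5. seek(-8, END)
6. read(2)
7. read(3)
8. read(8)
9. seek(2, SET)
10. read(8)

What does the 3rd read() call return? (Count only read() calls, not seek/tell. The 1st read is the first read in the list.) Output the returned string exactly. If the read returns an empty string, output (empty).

After 1 (read(8)): returned 'QAMHWHTM', offset=8
After 2 (seek(-4, CUR)): offset=4
After 3 (seek(+0, CUR)): offset=4
After 4 (seek(-22, END)): offset=4
After 5 (seek(-8, END)): offset=18
After 6 (read(2)): returned 'LB', offset=20
After 7 (read(3)): returned 'IIR', offset=23
After 8 (read(8)): returned 'AUG', offset=26
After 9 (seek(2, SET)): offset=2
After 10 (read(8)): returned 'MHWHTM34', offset=10

Answer: IIR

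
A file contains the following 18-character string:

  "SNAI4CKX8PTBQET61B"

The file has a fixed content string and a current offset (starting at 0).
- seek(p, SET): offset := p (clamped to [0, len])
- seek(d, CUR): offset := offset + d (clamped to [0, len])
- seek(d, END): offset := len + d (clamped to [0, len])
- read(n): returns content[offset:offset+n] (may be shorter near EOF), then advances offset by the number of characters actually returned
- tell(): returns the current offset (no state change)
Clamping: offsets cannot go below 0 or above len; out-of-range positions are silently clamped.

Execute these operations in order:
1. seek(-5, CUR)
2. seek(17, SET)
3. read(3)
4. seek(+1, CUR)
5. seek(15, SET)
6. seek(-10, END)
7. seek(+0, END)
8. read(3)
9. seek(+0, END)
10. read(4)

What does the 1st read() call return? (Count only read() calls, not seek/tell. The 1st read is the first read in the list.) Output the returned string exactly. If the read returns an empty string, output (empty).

After 1 (seek(-5, CUR)): offset=0
After 2 (seek(17, SET)): offset=17
After 3 (read(3)): returned 'B', offset=18
After 4 (seek(+1, CUR)): offset=18
After 5 (seek(15, SET)): offset=15
After 6 (seek(-10, END)): offset=8
After 7 (seek(+0, END)): offset=18
After 8 (read(3)): returned '', offset=18
After 9 (seek(+0, END)): offset=18
After 10 (read(4)): returned '', offset=18

Answer: B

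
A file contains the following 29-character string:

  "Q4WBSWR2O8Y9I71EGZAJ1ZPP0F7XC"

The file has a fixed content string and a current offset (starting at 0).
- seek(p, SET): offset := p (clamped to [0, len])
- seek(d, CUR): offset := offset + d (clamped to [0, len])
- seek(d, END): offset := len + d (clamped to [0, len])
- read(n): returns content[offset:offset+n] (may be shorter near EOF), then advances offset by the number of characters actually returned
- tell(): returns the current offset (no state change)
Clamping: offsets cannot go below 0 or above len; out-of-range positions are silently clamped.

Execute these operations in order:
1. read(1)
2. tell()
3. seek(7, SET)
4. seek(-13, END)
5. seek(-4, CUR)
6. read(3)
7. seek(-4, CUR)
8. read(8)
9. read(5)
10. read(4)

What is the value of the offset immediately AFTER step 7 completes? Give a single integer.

Answer: 11

Derivation:
After 1 (read(1)): returned 'Q', offset=1
After 2 (tell()): offset=1
After 3 (seek(7, SET)): offset=7
After 4 (seek(-13, END)): offset=16
After 5 (seek(-4, CUR)): offset=12
After 6 (read(3)): returned 'I71', offset=15
After 7 (seek(-4, CUR)): offset=11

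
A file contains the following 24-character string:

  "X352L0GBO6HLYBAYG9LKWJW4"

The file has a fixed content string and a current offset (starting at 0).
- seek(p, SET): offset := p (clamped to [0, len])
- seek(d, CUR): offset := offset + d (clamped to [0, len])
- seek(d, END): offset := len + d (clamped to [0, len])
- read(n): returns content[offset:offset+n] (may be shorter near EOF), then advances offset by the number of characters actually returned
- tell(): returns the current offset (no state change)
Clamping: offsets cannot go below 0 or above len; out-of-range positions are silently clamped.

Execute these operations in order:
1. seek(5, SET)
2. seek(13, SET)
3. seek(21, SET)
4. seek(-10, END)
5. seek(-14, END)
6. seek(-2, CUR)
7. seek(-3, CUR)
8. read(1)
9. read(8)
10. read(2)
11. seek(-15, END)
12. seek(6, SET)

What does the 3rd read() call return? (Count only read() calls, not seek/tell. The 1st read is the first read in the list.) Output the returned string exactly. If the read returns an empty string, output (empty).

After 1 (seek(5, SET)): offset=5
After 2 (seek(13, SET)): offset=13
After 3 (seek(21, SET)): offset=21
After 4 (seek(-10, END)): offset=14
After 5 (seek(-14, END)): offset=10
After 6 (seek(-2, CUR)): offset=8
After 7 (seek(-3, CUR)): offset=5
After 8 (read(1)): returned '0', offset=6
After 9 (read(8)): returned 'GBO6HLYB', offset=14
After 10 (read(2)): returned 'AY', offset=16
After 11 (seek(-15, END)): offset=9
After 12 (seek(6, SET)): offset=6

Answer: AY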